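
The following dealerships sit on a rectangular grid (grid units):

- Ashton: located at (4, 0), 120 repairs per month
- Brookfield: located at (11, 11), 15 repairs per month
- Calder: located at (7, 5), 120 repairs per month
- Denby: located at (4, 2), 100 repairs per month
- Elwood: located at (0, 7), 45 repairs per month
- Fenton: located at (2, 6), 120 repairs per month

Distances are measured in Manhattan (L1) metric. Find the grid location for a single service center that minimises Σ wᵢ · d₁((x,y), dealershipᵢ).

(4, 5)

Manhattan distance separates: Σwᵢ(|x−xᵢ|+|y−yᵢ|) = Σwᵢ|x−xᵢ| + Σwᵢ|y−yᵢ|, so x and y are optimised independently as 1-D weighted medians.
Total weight W = 520; half = 260.
x-coordinate, sorted with cumulative weight:
  x=0 (Elwood, w=45) cum 45
  x=2 (Fenton, w=120) cum 165
  x=4 (Ashton, w=120) cum 285  ← median
  x=4 (Denby, w=100) cum 385
  x=7 (Calder, w=120) cum 505
  x=11 (Brookfield, w=15) cum 520
⇒ x* = 4
y-coordinate, sorted with cumulative weight:
  y=0 (Ashton, w=120) cum 120
  y=2 (Denby, w=100) cum 220
  y=5 (Calder, w=120) cum 340  ← median
  y=6 (Fenton, w=120) cum 460
  y=7 (Elwood, w=45) cum 505
  y=11 (Brookfield, w=15) cum 520
⇒ y* = 5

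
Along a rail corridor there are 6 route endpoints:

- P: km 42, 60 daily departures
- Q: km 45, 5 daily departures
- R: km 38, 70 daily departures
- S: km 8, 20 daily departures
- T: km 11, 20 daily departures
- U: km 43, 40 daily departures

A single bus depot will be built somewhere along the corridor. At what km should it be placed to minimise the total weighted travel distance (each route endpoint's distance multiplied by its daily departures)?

For a sum of weighted absolute distances on a line, the optimum is the weighted median (not the mean). Total weight W = 215; half-weight = 107.5.
Sort by position and accumulate weight:
  km 8 (S, w=20) → cum 20
  km 11 (T, w=20) → cum 40
  km 38 (R, w=70) → cum 110  ≥ 107.5 → median here
  km 42 (P, w=60) → cum 170
  km 43 (U, w=40) → cum 210
  km 45 (Q, w=5) → cum 215
Optimal location: km 38.

x = 38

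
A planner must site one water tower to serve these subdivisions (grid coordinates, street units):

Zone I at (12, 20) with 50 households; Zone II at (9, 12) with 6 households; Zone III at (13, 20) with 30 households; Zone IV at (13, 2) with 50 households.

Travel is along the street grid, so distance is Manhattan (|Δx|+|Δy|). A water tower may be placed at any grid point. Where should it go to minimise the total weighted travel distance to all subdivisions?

Manhattan distance separates: Σwᵢ(|x−xᵢ|+|y−yᵢ|) = Σwᵢ|x−xᵢ| + Σwᵢ|y−yᵢ|, so x and y are optimised independently as 1-D weighted medians.
Total weight W = 136; half = 68.
x-coordinate, sorted with cumulative weight:
  x=9 (Zone II, w=6) cum 6
  x=12 (Zone I, w=50) cum 56
  x=13 (Zone III, w=30) cum 86  ← median
  x=13 (Zone IV, w=50) cum 136
⇒ x* = 13
y-coordinate, sorted with cumulative weight:
  y=2 (Zone IV, w=50) cum 50
  y=12 (Zone II, w=6) cum 56
  y=20 (Zone I, w=50) cum 106  ← median
  y=20 (Zone III, w=30) cum 136
⇒ y* = 20

(13, 20)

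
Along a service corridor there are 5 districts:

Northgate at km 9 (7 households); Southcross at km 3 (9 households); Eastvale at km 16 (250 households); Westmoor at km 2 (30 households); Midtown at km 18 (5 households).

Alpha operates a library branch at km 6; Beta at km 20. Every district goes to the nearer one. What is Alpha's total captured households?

The indifferent point is the midpoint (6+20)/2 = 13; districts left of it (closer to Alpha at 6) go to Alpha, those right go to Beta.
  Westmoor at 2 (w=30) → Alpha
  Southcross at 3 (w=9) → Alpha
  Northgate at 9 (w=7) → Alpha
  Eastvale at 16 (w=250) → Beta
  Midtown at 18 (w=5) → Beta
Alpha captures 46; Beta captures 255.

46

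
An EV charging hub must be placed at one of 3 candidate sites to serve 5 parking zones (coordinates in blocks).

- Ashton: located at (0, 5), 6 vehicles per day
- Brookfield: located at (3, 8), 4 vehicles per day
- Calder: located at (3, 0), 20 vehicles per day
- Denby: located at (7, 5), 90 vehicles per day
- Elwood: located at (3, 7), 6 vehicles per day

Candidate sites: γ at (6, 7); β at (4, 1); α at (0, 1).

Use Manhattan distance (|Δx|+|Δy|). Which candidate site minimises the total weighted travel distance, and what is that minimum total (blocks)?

γ, total 552 blocks

Total weighted distance at each candidate:
  γ (6, 7): total = 552
  β (4, 1): total = 792
  α (0, 1): total = 1188
Minimum is at γ with total 552 blocks.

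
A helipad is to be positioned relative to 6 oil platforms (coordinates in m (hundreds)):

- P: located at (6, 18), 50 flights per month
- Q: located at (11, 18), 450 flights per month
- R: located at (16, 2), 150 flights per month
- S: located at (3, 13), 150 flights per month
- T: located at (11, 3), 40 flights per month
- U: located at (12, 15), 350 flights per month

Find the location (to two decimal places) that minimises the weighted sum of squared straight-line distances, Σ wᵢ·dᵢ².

The minimiser of Σwᵢ‖p−pᵢ‖² is the weighted centroid p* = (Σwᵢpᵢ)/(Σwᵢ).
Σwᵢ = 1190.
Σwᵢxᵢ = 50·6 + 450·11 + 150·16 + 150·3 + 40·11 + 350·12 = 12740.
Σwᵢyᵢ = 50·18 + 450·18 + 150·2 + 150·13 + 40·3 + 350·15 = 16620.
x* = 12740/1190 = 10.71, y* = 16620/1190 = 13.97.

(10.71, 13.97)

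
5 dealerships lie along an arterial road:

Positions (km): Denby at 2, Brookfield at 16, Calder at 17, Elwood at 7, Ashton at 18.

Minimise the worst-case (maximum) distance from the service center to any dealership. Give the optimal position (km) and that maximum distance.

location 10, max distance 8

The 1-center on a line is the midpoint of the two extreme points: leftmost at 2, rightmost at 18.
Optimal location = (2 + 18)/2 = 10; maximum distance = (18 − 2)/2 = 8.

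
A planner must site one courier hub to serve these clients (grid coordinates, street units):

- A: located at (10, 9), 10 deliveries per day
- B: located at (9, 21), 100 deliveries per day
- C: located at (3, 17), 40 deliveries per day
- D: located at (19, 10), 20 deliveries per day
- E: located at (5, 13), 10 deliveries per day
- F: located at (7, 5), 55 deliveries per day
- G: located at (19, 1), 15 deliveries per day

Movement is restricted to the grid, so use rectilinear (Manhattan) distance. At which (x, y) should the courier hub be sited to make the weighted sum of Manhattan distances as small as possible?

(9, 17)

Manhattan distance separates: Σwᵢ(|x−xᵢ|+|y−yᵢ|) = Σwᵢ|x−xᵢ| + Σwᵢ|y−yᵢ|, so x and y are optimised independently as 1-D weighted medians.
Total weight W = 250; half = 125.
x-coordinate, sorted with cumulative weight:
  x=3 (C, w=40) cum 40
  x=5 (E, w=10) cum 50
  x=7 (F, w=55) cum 105
  x=9 (B, w=100) cum 205  ← median
  x=10 (A, w=10) cum 215
  x=19 (D, w=20) cum 235
  x=19 (G, w=15) cum 250
⇒ x* = 9
y-coordinate, sorted with cumulative weight:
  y=1 (G, w=15) cum 15
  y=5 (F, w=55) cum 70
  y=9 (A, w=10) cum 80
  y=10 (D, w=20) cum 100
  y=13 (E, w=10) cum 110
  y=17 (C, w=40) cum 150  ← median
  y=21 (B, w=100) cum 250
⇒ y* = 17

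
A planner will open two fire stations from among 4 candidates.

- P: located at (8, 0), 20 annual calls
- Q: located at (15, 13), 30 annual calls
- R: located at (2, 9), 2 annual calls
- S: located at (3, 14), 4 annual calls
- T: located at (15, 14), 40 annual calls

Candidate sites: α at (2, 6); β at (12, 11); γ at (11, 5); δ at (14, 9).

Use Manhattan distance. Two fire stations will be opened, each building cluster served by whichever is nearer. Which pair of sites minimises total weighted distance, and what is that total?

{β, γ}, total 622

Evaluate every pair (each demand assigned to the nearer of the two):
  {β, γ}: total = 622
  {γ, δ}: total = 638
  {α, β}: total = 672
  {α, δ}: total = 672
  {β, δ}: total = 762
  {α, γ}: total = 1082
Best pair: {β, γ} with total 622.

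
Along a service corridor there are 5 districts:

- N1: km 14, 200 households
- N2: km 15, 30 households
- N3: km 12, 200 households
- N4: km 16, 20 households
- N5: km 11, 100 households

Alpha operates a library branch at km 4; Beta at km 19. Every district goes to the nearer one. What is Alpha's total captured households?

100

The indifferent point is the midpoint (4+19)/2 = 11.5; districts left of it (closer to Alpha at 4) go to Alpha, those right go to Beta.
  N5 at 11 (w=100) → Alpha
  N3 at 12 (w=200) → Beta
  N1 at 14 (w=200) → Beta
  N2 at 15 (w=30) → Beta
  N4 at 16 (w=20) → Beta
Alpha captures 100; Beta captures 450.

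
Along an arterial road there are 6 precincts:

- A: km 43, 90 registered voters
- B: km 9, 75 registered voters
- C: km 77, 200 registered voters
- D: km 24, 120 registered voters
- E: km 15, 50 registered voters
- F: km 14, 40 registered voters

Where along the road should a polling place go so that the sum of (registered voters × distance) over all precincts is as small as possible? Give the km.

For a sum of weighted absolute distances on a line, the optimum is the weighted median (not the mean). Total weight W = 575; half-weight = 287.5.
Sort by position and accumulate weight:
  km 9 (B, w=75) → cum 75
  km 14 (F, w=40) → cum 115
  km 15 (E, w=50) → cum 165
  km 24 (D, w=120) → cum 285
  km 43 (A, w=90) → cum 375  ≥ 287.5 → median here
  km 77 (C, w=200) → cum 575
Optimal location: km 43.

x = 43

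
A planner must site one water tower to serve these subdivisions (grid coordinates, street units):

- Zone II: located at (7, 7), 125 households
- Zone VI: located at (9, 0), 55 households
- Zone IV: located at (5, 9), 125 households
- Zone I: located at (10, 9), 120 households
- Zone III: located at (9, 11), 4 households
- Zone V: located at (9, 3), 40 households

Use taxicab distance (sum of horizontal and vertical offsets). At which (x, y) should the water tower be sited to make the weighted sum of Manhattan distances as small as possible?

(7, 9)

Manhattan distance separates: Σwᵢ(|x−xᵢ|+|y−yᵢ|) = Σwᵢ|x−xᵢ| + Σwᵢ|y−yᵢ|, so x and y are optimised independently as 1-D weighted medians.
Total weight W = 469; half = 234.5.
x-coordinate, sorted with cumulative weight:
  x=5 (Zone IV, w=125) cum 125
  x=7 (Zone II, w=125) cum 250  ← median
  x=9 (Zone VI, w=55) cum 305
  x=9 (Zone III, w=4) cum 309
  x=9 (Zone V, w=40) cum 349
  x=10 (Zone I, w=120) cum 469
⇒ x* = 7
y-coordinate, sorted with cumulative weight:
  y=0 (Zone VI, w=55) cum 55
  y=3 (Zone V, w=40) cum 95
  y=7 (Zone II, w=125) cum 220
  y=9 (Zone IV, w=125) cum 345  ← median
  y=9 (Zone I, w=120) cum 465
  y=11 (Zone III, w=4) cum 469
⇒ y* = 9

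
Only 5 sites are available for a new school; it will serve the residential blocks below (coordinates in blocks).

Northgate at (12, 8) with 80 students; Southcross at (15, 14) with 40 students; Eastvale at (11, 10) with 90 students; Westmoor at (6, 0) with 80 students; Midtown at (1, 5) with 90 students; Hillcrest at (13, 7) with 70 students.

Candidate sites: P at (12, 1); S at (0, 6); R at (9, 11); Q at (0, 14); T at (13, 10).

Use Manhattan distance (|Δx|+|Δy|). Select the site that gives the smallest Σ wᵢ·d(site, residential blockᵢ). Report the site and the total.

T, total 3760 blocks

Total weighted distance at each candidate:
  P (12, 1): total = 4500
  S (0, 6): total = 5510
  R (9, 11): total = 4050
  Q (0, 14): total = 7290
  T (13, 10): total = 3760
Minimum is at T with total 3760 blocks.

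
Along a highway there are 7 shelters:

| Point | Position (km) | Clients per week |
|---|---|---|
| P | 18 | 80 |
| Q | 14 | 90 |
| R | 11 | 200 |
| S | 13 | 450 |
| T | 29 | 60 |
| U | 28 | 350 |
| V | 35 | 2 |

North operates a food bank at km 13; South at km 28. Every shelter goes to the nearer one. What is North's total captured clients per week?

820

The indifferent point is the midpoint (13+28)/2 = 20.5; shelters left of it (closer to North at 13) go to North, those right go to South.
  R at 11 (w=200) → North
  S at 13 (w=450) → North
  Q at 14 (w=90) → North
  P at 18 (w=80) → North
  U at 28 (w=350) → South
  T at 29 (w=60) → South
  V at 35 (w=2) → South
North captures 820; South captures 412.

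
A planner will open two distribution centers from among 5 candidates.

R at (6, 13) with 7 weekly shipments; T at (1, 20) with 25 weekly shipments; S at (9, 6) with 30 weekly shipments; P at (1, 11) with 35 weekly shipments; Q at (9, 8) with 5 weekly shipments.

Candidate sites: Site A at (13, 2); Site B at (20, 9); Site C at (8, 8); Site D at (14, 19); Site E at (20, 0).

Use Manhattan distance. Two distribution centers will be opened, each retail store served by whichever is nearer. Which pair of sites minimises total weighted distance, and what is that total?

Evaluate every pair (each demand assigned to the nearer of the two):
  {Site C, Site D}: total = 844
  {Site A, Site C}: total = 969
  {Site B, Site C}: total = 969
  {Site C, Site E}: total = 969
  {Site A, Site D}: total = 1473
  {Site B, Site D}: total = 1663
  {Site D, Site E}: total = 1773
  {Site A, Site B}: total = 1901
  {Site A, Site E}: total = 1901
  {Site B, Site E}: total = 2091
Best pair: {Site C, Site D} with total 844.

{Site C, Site D}, total 844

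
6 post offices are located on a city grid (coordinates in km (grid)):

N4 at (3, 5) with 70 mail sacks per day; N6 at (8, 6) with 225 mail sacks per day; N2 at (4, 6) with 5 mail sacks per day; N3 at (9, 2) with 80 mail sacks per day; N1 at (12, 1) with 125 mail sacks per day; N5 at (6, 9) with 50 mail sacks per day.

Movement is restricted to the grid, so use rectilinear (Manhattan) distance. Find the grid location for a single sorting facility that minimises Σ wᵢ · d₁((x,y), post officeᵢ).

Manhattan distance separates: Σwᵢ(|x−xᵢ|+|y−yᵢ|) = Σwᵢ|x−xᵢ| + Σwᵢ|y−yᵢ|, so x and y are optimised independently as 1-D weighted medians.
Total weight W = 555; half = 277.5.
x-coordinate, sorted with cumulative weight:
  x=3 (N4, w=70) cum 70
  x=4 (N2, w=5) cum 75
  x=6 (N5, w=50) cum 125
  x=8 (N6, w=225) cum 350  ← median
  x=9 (N3, w=80) cum 430
  x=12 (N1, w=125) cum 555
⇒ x* = 8
y-coordinate, sorted with cumulative weight:
  y=1 (N1, w=125) cum 125
  y=2 (N3, w=80) cum 205
  y=5 (N4, w=70) cum 275
  y=6 (N6, w=225) cum 500  ← median
  y=6 (N2, w=5) cum 505
  y=9 (N5, w=50) cum 555
⇒ y* = 6

(8, 6)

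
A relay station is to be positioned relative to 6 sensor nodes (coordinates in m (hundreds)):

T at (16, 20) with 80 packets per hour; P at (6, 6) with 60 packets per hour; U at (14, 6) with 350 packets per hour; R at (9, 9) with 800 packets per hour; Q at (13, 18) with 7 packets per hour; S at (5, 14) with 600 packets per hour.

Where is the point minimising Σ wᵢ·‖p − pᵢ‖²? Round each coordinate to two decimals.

The minimiser of Σwᵢ‖p−pᵢ‖² is the weighted centroid p* = (Σwᵢpᵢ)/(Σwᵢ).
Σwᵢ = 1897.
Σwᵢxᵢ = 80·16 + 60·6 + 350·14 + 800·9 + 7·13 + 600·5 = 16831.
Σwᵢyᵢ = 80·20 + 60·6 + 350·6 + 800·9 + 7·18 + 600·14 = 19786.
x* = 16831/1897 = 8.87, y* = 19786/1897 = 10.43.

(8.87, 10.43)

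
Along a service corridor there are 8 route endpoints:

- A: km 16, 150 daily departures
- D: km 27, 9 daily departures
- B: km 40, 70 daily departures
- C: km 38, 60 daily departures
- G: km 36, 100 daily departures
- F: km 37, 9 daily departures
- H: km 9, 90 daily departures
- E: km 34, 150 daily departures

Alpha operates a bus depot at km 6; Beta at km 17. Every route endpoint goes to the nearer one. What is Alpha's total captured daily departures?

The indifferent point is the midpoint (6+17)/2 = 11.5; route endpoints left of it (closer to Alpha at 6) go to Alpha, those right go to Beta.
  H at 9 (w=90) → Alpha
  A at 16 (w=150) → Beta
  D at 27 (w=9) → Beta
  E at 34 (w=150) → Beta
  G at 36 (w=100) → Beta
  F at 37 (w=9) → Beta
  C at 38 (w=60) → Beta
  B at 40 (w=70) → Beta
Alpha captures 90; Beta captures 548.

90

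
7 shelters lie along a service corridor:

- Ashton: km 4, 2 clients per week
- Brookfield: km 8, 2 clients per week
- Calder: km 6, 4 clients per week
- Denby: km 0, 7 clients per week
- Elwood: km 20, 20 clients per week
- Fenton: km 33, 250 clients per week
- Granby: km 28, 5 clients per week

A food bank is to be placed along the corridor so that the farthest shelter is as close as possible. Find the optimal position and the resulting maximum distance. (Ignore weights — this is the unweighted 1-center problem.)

location 16.5, max distance 16.5

The 1-center on a line is the midpoint of the two extreme points: leftmost at 0, rightmost at 33.
Optimal location = (0 + 33)/2 = 16.5; maximum distance = (33 − 0)/2 = 16.5.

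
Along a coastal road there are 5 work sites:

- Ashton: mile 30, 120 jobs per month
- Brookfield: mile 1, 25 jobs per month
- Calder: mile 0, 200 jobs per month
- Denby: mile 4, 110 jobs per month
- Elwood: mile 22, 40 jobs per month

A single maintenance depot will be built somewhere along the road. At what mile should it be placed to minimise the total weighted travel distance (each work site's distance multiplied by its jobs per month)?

For a sum of weighted absolute distances on a line, the optimum is the weighted median (not the mean). Total weight W = 495; half-weight = 247.5.
Sort by position and accumulate weight:
  mile 0 (Calder, w=200) → cum 200
  mile 1 (Brookfield, w=25) → cum 225
  mile 4 (Denby, w=110) → cum 335  ≥ 247.5 → median here
  mile 22 (Elwood, w=40) → cum 375
  mile 30 (Ashton, w=120) → cum 495
Optimal location: mile 4.

x = 4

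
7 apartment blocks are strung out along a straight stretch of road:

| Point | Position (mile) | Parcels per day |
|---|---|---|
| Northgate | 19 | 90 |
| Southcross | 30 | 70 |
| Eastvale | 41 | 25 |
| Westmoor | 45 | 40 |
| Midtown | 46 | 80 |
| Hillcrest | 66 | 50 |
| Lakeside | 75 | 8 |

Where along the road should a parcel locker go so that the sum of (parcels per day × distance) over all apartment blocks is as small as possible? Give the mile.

For a sum of weighted absolute distances on a line, the optimum is the weighted median (not the mean). Total weight W = 363; half-weight = 181.5.
Sort by position and accumulate weight:
  mile 19 (Northgate, w=90) → cum 90
  mile 30 (Southcross, w=70) → cum 160
  mile 41 (Eastvale, w=25) → cum 185  ≥ 181.5 → median here
  mile 45 (Westmoor, w=40) → cum 225
  mile 46 (Midtown, w=80) → cum 305
  mile 66 (Hillcrest, w=50) → cum 355
  mile 75 (Lakeside, w=8) → cum 363
Optimal location: mile 41.

x = 41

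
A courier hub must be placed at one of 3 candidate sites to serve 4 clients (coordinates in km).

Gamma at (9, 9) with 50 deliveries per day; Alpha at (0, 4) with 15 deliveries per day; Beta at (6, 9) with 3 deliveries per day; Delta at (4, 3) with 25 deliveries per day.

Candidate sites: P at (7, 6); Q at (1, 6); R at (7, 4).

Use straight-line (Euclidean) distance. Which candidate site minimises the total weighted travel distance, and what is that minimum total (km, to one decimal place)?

P, total 405.0 km

Total weighted distance at each candidate:
  P (7, 6): total = 405.0
  Q (1, 6): total = 584.3
  R (7, 4): total = 468.6
Minimum is at P with total 405.0 km.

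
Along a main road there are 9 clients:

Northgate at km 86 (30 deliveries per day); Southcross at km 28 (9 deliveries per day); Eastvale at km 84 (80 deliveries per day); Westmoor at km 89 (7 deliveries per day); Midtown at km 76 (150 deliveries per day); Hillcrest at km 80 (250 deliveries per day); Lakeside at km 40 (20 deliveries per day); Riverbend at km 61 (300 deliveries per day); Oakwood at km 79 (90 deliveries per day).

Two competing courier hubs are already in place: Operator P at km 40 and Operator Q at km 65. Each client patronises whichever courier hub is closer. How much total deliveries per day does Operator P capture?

29

The indifferent point is the midpoint (40+65)/2 = 52.5; clients left of it (closer to Operator P at 40) go to Operator P, those right go to Operator Q.
  Southcross at 28 (w=9) → Operator P
  Lakeside at 40 (w=20) → Operator P
  Riverbend at 61 (w=300) → Operator Q
  Midtown at 76 (w=150) → Operator Q
  Oakwood at 79 (w=90) → Operator Q
  Hillcrest at 80 (w=250) → Operator Q
  Eastvale at 84 (w=80) → Operator Q
  Northgate at 86 (w=30) → Operator Q
  Westmoor at 89 (w=7) → Operator Q
Operator P captures 29; Operator Q captures 907.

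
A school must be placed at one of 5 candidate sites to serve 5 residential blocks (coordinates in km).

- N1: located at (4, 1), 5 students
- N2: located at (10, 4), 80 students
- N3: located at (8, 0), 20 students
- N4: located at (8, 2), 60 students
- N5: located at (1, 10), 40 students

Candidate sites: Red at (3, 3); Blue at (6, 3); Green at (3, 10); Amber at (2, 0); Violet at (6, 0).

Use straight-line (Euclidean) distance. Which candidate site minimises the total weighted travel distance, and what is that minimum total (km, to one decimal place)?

Blue, total 894.4 km

Total weighted distance at each candidate:
  Red (3, 3): total = 1290.6
  Blue (6, 3): total = 894.4
  Green (3, 10): total = 1652.5
  Amber (2, 0): total = 1628.2
  Violet (6, 0): total = 1120.6
Minimum is at Blue with total 894.4 km.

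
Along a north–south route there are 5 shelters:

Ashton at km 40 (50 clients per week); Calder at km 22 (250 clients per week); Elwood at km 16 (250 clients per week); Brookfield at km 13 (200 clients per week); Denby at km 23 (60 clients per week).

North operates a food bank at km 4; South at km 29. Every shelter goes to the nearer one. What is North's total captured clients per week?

450

The indifferent point is the midpoint (4+29)/2 = 16.5; shelters left of it (closer to North at 4) go to North, those right go to South.
  Brookfield at 13 (w=200) → North
  Elwood at 16 (w=250) → North
  Calder at 22 (w=250) → South
  Denby at 23 (w=60) → South
  Ashton at 40 (w=50) → South
North captures 450; South captures 360.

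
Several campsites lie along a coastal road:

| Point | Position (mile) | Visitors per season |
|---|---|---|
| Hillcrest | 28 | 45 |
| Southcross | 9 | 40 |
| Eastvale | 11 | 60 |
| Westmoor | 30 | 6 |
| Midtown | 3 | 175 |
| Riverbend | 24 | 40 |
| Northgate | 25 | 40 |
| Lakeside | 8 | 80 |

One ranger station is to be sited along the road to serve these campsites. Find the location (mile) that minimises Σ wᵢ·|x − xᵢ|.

x = 8

For a sum of weighted absolute distances on a line, the optimum is the weighted median (not the mean). Total weight W = 486; half-weight = 243.
Sort by position and accumulate weight:
  mile 3 (Midtown, w=175) → cum 175
  mile 8 (Lakeside, w=80) → cum 255  ≥ 243 → median here
  mile 9 (Southcross, w=40) → cum 295
  mile 11 (Eastvale, w=60) → cum 355
  mile 24 (Riverbend, w=40) → cum 395
  mile 25 (Northgate, w=40) → cum 435
  mile 28 (Hillcrest, w=45) → cum 480
  mile 30 (Westmoor, w=6) → cum 486
Optimal location: mile 8.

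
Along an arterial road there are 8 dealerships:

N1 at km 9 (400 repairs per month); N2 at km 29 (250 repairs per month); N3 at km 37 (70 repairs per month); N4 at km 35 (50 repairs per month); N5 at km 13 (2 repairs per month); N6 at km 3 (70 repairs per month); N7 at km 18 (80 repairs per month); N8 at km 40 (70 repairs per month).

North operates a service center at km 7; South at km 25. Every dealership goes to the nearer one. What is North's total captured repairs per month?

The indifferent point is the midpoint (7+25)/2 = 16; dealerships left of it (closer to North at 7) go to North, those right go to South.
  N6 at 3 (w=70) → North
  N1 at 9 (w=400) → North
  N5 at 13 (w=2) → North
  N7 at 18 (w=80) → South
  N2 at 29 (w=250) → South
  N4 at 35 (w=50) → South
  N3 at 37 (w=70) → South
  N8 at 40 (w=70) → South
North captures 472; South captures 520.

472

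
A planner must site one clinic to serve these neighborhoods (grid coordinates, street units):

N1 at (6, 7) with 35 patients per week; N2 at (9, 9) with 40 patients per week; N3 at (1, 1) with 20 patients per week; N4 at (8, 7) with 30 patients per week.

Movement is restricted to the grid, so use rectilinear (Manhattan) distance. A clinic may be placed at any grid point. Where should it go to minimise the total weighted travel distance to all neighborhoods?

(8, 7)

Manhattan distance separates: Σwᵢ(|x−xᵢ|+|y−yᵢ|) = Σwᵢ|x−xᵢ| + Σwᵢ|y−yᵢ|, so x and y are optimised independently as 1-D weighted medians.
Total weight W = 125; half = 62.5.
x-coordinate, sorted with cumulative weight:
  x=1 (N3, w=20) cum 20
  x=6 (N1, w=35) cum 55
  x=8 (N4, w=30) cum 85  ← median
  x=9 (N2, w=40) cum 125
⇒ x* = 8
y-coordinate, sorted with cumulative weight:
  y=1 (N3, w=20) cum 20
  y=7 (N1, w=35) cum 55
  y=7 (N4, w=30) cum 85  ← median
  y=9 (N2, w=40) cum 125
⇒ y* = 7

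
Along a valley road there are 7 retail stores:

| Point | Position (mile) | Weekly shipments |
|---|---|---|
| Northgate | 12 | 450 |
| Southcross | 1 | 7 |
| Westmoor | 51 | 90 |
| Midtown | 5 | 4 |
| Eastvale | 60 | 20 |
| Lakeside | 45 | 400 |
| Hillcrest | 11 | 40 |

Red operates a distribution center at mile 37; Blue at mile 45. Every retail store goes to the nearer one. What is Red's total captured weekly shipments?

501

The indifferent point is the midpoint (37+45)/2 = 41; retail stores left of it (closer to Red at 37) go to Red, those right go to Blue.
  Southcross at 1 (w=7) → Red
  Midtown at 5 (w=4) → Red
  Hillcrest at 11 (w=40) → Red
  Northgate at 12 (w=450) → Red
  Lakeside at 45 (w=400) → Blue
  Westmoor at 51 (w=90) → Blue
  Eastvale at 60 (w=20) → Blue
Red captures 501; Blue captures 510.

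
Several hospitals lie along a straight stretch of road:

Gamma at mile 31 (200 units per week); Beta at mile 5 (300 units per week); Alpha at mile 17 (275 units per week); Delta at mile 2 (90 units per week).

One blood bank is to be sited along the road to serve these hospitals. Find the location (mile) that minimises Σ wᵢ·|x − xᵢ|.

For a sum of weighted absolute distances on a line, the optimum is the weighted median (not the mean). Total weight W = 865; half-weight = 432.5.
Sort by position and accumulate weight:
  mile 2 (Delta, w=90) → cum 90
  mile 5 (Beta, w=300) → cum 390
  mile 17 (Alpha, w=275) → cum 665  ≥ 432.5 → median here
  mile 31 (Gamma, w=200) → cum 865
Optimal location: mile 17.

x = 17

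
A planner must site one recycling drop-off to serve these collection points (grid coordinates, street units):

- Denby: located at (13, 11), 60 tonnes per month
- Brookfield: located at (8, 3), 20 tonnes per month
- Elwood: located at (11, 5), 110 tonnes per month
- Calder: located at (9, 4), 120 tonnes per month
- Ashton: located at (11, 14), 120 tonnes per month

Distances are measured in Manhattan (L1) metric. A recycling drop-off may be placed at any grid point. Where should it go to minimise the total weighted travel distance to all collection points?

Manhattan distance separates: Σwᵢ(|x−xᵢ|+|y−yᵢ|) = Σwᵢ|x−xᵢ| + Σwᵢ|y−yᵢ|, so x and y are optimised independently as 1-D weighted medians.
Total weight W = 430; half = 215.
x-coordinate, sorted with cumulative weight:
  x=8 (Brookfield, w=20) cum 20
  x=9 (Calder, w=120) cum 140
  x=11 (Elwood, w=110) cum 250  ← median
  x=11 (Ashton, w=120) cum 370
  x=13 (Denby, w=60) cum 430
⇒ x* = 11
y-coordinate, sorted with cumulative weight:
  y=3 (Brookfield, w=20) cum 20
  y=4 (Calder, w=120) cum 140
  y=5 (Elwood, w=110) cum 250  ← median
  y=11 (Denby, w=60) cum 310
  y=14 (Ashton, w=120) cum 430
⇒ y* = 5

(11, 5)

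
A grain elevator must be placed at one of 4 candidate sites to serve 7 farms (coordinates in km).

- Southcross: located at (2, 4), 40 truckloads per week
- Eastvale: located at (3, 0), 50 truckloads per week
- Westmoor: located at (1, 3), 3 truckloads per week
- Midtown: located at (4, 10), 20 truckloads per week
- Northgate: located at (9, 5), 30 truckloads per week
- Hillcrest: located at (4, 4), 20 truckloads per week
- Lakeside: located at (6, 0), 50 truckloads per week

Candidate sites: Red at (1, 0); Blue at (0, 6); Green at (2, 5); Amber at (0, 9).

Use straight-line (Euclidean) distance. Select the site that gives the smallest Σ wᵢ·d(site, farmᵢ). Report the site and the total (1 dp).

Total weighted distance at each candidate:
  Red (1, 0): total = 1115.7
  Blue (0, 6): total = 1356.5
  Green (2, 5): total = 984.2
  Amber (0, 9): total = 1754.8
Minimum is at Green with total 984.2 km.

Green, total 984.2 km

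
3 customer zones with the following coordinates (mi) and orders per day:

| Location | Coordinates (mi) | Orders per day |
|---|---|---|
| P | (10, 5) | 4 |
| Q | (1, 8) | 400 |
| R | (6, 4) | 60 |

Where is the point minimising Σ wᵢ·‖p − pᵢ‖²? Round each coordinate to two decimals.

The minimiser of Σwᵢ‖p−pᵢ‖² is the weighted centroid p* = (Σwᵢpᵢ)/(Σwᵢ).
Σwᵢ = 464.
Σwᵢxᵢ = 4·10 + 400·1 + 60·6 = 800.
Σwᵢyᵢ = 4·5 + 400·8 + 60·4 = 3460.
x* = 800/464 = 1.72, y* = 3460/464 = 7.46.

(1.72, 7.46)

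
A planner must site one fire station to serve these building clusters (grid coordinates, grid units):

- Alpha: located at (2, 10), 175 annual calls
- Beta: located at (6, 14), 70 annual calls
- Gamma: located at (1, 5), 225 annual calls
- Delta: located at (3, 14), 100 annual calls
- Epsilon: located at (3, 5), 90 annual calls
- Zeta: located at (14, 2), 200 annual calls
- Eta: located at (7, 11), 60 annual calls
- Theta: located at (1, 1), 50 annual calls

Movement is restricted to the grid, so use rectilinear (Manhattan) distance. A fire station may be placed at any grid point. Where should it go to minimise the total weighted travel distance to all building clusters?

Manhattan distance separates: Σwᵢ(|x−xᵢ|+|y−yᵢ|) = Σwᵢ|x−xᵢ| + Σwᵢ|y−yᵢ|, so x and y are optimised independently as 1-D weighted medians.
Total weight W = 970; half = 485.
x-coordinate, sorted with cumulative weight:
  x=1 (Gamma, w=225) cum 225
  x=1 (Theta, w=50) cum 275
  x=2 (Alpha, w=175) cum 450
  x=3 (Delta, w=100) cum 550  ← median
  x=3 (Epsilon, w=90) cum 640
  x=6 (Beta, w=70) cum 710
  x=7 (Eta, w=60) cum 770
  x=14 (Zeta, w=200) cum 970
⇒ x* = 3
y-coordinate, sorted with cumulative weight:
  y=1 (Theta, w=50) cum 50
  y=2 (Zeta, w=200) cum 250
  y=5 (Gamma, w=225) cum 475
  y=5 (Epsilon, w=90) cum 565  ← median
  y=10 (Alpha, w=175) cum 740
  y=11 (Eta, w=60) cum 800
  y=14 (Beta, w=70) cum 870
  y=14 (Delta, w=100) cum 970
⇒ y* = 5

(3, 5)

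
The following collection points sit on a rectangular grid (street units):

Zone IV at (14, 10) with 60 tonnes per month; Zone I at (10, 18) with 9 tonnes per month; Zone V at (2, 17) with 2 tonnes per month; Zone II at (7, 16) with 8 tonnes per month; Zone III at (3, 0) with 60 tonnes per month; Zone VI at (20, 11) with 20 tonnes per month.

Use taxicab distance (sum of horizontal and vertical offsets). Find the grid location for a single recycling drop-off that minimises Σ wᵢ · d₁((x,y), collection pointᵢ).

(14, 10)

Manhattan distance separates: Σwᵢ(|x−xᵢ|+|y−yᵢ|) = Σwᵢ|x−xᵢ| + Σwᵢ|y−yᵢ|, so x and y are optimised independently as 1-D weighted medians.
Total weight W = 159; half = 79.5.
x-coordinate, sorted with cumulative weight:
  x=2 (Zone V, w=2) cum 2
  x=3 (Zone III, w=60) cum 62
  x=7 (Zone II, w=8) cum 70
  x=10 (Zone I, w=9) cum 79
  x=14 (Zone IV, w=60) cum 139  ← median
  x=20 (Zone VI, w=20) cum 159
⇒ x* = 14
y-coordinate, sorted with cumulative weight:
  y=0 (Zone III, w=60) cum 60
  y=10 (Zone IV, w=60) cum 120  ← median
  y=11 (Zone VI, w=20) cum 140
  y=16 (Zone II, w=8) cum 148
  y=17 (Zone V, w=2) cum 150
  y=18 (Zone I, w=9) cum 159
⇒ y* = 10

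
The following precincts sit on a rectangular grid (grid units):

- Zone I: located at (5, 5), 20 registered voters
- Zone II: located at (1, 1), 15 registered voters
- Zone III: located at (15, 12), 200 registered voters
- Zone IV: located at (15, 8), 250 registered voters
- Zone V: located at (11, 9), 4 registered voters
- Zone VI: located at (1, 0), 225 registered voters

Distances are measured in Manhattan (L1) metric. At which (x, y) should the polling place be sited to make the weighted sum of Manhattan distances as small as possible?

(15, 8)

Manhattan distance separates: Σwᵢ(|x−xᵢ|+|y−yᵢ|) = Σwᵢ|x−xᵢ| + Σwᵢ|y−yᵢ|, so x and y are optimised independently as 1-D weighted medians.
Total weight W = 714; half = 357.
x-coordinate, sorted with cumulative weight:
  x=1 (Zone II, w=15) cum 15
  x=1 (Zone VI, w=225) cum 240
  x=5 (Zone I, w=20) cum 260
  x=11 (Zone V, w=4) cum 264
  x=15 (Zone III, w=200) cum 464  ← median
  x=15 (Zone IV, w=250) cum 714
⇒ x* = 15
y-coordinate, sorted with cumulative weight:
  y=0 (Zone VI, w=225) cum 225
  y=1 (Zone II, w=15) cum 240
  y=5 (Zone I, w=20) cum 260
  y=8 (Zone IV, w=250) cum 510  ← median
  y=9 (Zone V, w=4) cum 514
  y=12 (Zone III, w=200) cum 714
⇒ y* = 8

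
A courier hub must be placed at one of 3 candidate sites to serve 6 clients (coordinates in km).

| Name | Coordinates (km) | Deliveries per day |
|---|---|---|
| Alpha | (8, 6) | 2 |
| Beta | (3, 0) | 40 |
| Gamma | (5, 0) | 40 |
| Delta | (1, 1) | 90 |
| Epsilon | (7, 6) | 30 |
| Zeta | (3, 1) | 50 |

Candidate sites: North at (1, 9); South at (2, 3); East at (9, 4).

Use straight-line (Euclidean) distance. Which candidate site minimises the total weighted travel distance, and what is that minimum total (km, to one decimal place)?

Total weighted distance at each candidate:
  North (1, 9): total = 2111.5
  South (2, 3): total = 797.6
  East (9, 4): total = 1708.4
Minimum is at South with total 797.6 km.

South, total 797.6 km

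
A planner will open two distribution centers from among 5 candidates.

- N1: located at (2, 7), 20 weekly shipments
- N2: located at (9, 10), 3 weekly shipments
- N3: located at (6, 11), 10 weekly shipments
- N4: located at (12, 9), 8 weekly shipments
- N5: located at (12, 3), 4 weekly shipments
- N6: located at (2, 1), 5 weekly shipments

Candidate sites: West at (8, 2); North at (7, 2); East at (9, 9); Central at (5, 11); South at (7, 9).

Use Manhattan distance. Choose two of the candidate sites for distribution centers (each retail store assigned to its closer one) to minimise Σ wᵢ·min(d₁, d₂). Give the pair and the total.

Evaluate every pair (each demand assigned to the nearer of the two):
  {North, South}: total = 273
  {West, South}: total = 274
  {East, Central}: total = 278
  {North, Central}: total = 291
  {West, Central}: total = 292
  {East, South}: total = 298
  {Central, South}: total = 308
  {North, East}: total = 311
  {West, East}: total = 312
  {West, North}: total = 465
Best pair: {North, South} with total 273.

{North, South}, total 273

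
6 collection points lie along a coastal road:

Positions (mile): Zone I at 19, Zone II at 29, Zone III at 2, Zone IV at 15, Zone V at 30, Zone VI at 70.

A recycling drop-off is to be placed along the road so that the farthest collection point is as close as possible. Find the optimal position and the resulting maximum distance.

location 36, max distance 34

The 1-center on a line is the midpoint of the two extreme points: leftmost at 2, rightmost at 70.
Optimal location = (2 + 70)/2 = 36; maximum distance = (70 − 2)/2 = 34.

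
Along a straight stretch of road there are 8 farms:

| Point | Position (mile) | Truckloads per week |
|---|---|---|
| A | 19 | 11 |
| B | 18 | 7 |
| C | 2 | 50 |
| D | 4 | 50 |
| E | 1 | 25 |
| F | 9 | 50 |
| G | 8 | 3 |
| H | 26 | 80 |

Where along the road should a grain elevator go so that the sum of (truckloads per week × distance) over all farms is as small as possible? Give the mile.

For a sum of weighted absolute distances on a line, the optimum is the weighted median (not the mean). Total weight W = 276; half-weight = 138.
Sort by position and accumulate weight:
  mile 1 (E, w=25) → cum 25
  mile 2 (C, w=50) → cum 75
  mile 4 (D, w=50) → cum 125
  mile 8 (G, w=3) → cum 128
  mile 9 (F, w=50) → cum 178  ≥ 138 → median here
  mile 18 (B, w=7) → cum 185
  mile 19 (A, w=11) → cum 196
  mile 26 (H, w=80) → cum 276
Optimal location: mile 9.

x = 9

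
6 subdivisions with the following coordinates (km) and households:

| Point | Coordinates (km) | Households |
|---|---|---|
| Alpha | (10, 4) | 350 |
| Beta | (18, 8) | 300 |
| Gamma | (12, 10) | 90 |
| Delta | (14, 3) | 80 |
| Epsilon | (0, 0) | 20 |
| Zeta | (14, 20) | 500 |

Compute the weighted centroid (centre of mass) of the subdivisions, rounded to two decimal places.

(13.51, 11.15)

The minimiser of Σwᵢ‖p−pᵢ‖² is the weighted centroid p* = (Σwᵢpᵢ)/(Σwᵢ).
Σwᵢ = 1340.
Σwᵢxᵢ = 350·10 + 300·18 + 90·12 + 80·14 + 20·0 + 500·14 = 18100.
Σwᵢyᵢ = 350·4 + 300·8 + 90·10 + 80·3 + 20·0 + 500·20 = 14940.
x* = 18100/1340 = 13.51, y* = 14940/1340 = 11.15.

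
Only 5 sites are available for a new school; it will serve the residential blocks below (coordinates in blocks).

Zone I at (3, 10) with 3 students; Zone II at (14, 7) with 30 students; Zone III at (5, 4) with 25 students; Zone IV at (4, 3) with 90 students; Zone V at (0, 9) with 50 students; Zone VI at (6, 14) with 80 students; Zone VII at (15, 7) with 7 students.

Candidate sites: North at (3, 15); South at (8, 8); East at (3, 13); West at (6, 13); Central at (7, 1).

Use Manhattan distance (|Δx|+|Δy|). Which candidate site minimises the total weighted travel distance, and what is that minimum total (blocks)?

Total weighted distance at each candidate:
  North (3, 15): total = 2990
  South (8, 8): total = 2362
  East (3, 13): total = 2580
  West (6, 13): total = 2453
  Central (7, 1): total = 2972
Minimum is at South with total 2362 blocks.

South, total 2362 blocks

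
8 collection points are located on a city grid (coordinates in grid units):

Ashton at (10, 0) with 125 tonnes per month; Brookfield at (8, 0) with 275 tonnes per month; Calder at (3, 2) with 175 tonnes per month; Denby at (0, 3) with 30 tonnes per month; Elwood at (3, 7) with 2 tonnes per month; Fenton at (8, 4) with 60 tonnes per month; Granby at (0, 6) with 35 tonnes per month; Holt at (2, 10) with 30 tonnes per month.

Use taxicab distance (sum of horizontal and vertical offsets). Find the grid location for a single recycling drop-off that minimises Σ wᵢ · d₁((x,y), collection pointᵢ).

Manhattan distance separates: Σwᵢ(|x−xᵢ|+|y−yᵢ|) = Σwᵢ|x−xᵢ| + Σwᵢ|y−yᵢ|, so x and y are optimised independently as 1-D weighted medians.
Total weight W = 732; half = 366.
x-coordinate, sorted with cumulative weight:
  x=0 (Denby, w=30) cum 30
  x=0 (Granby, w=35) cum 65
  x=2 (Holt, w=30) cum 95
  x=3 (Calder, w=175) cum 270
  x=3 (Elwood, w=2) cum 272
  x=8 (Brookfield, w=275) cum 547  ← median
  x=8 (Fenton, w=60) cum 607
  x=10 (Ashton, w=125) cum 732
⇒ x* = 8
y-coordinate, sorted with cumulative weight:
  y=0 (Ashton, w=125) cum 125
  y=0 (Brookfield, w=275) cum 400  ← median
  y=2 (Calder, w=175) cum 575
  y=3 (Denby, w=30) cum 605
  y=4 (Fenton, w=60) cum 665
  y=6 (Granby, w=35) cum 700
  y=7 (Elwood, w=2) cum 702
  y=10 (Holt, w=30) cum 732
⇒ y* = 0

(8, 0)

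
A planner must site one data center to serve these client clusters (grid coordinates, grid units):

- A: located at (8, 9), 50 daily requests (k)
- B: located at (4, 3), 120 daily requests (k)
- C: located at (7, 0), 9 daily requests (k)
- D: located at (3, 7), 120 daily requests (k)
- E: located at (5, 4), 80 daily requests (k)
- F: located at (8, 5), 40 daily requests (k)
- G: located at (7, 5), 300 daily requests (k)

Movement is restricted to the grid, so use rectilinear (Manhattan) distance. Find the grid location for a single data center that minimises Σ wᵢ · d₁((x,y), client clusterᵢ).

(7, 5)

Manhattan distance separates: Σwᵢ(|x−xᵢ|+|y−yᵢ|) = Σwᵢ|x−xᵢ| + Σwᵢ|y−yᵢ|, so x and y are optimised independently as 1-D weighted medians.
Total weight W = 719; half = 359.5.
x-coordinate, sorted with cumulative weight:
  x=3 (D, w=120) cum 120
  x=4 (B, w=120) cum 240
  x=5 (E, w=80) cum 320
  x=7 (C, w=9) cum 329
  x=7 (G, w=300) cum 629  ← median
  x=8 (A, w=50) cum 679
  x=8 (F, w=40) cum 719
⇒ x* = 7
y-coordinate, sorted with cumulative weight:
  y=0 (C, w=9) cum 9
  y=3 (B, w=120) cum 129
  y=4 (E, w=80) cum 209
  y=5 (F, w=40) cum 249
  y=5 (G, w=300) cum 549  ← median
  y=7 (D, w=120) cum 669
  y=9 (A, w=50) cum 719
⇒ y* = 5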